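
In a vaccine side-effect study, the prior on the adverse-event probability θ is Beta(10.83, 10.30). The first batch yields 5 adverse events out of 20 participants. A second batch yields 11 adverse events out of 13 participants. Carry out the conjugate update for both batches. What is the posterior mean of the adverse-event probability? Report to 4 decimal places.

0.4957

The Beta prior is conjugate to a Binomial/Bernoulli likelihood; the update adds successes to α and failures to β.
After batch 1: Beta(10.83+5, 10.30+15) = Beta(15.83, 25.30).
After batch 2: Beta(15.83+11, 25.30+2) = Beta(26.83, 27.30).
Posterior mean = α/(α+β) = 26.83/54.13 = 0.4957.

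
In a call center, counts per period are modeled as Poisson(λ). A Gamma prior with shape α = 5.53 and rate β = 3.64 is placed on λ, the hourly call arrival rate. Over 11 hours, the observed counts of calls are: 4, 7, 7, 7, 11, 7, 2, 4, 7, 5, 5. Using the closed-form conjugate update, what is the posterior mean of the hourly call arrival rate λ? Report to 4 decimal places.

4.8859

With a Gamma(shape α, rate β) prior, the Poisson likelihood is conjugate: the posterior is Gamma(α + ΣXᵢ, β + n).
Sum of counts S = 66 over n = 11 hours.
Posterior: Gamma(α+S, β+n) = Gamma(5.53+66, 3.64+11) = Gamma(71.53, 14.64).
Posterior mean = α/β = 71.53/14.64 = 4.8859.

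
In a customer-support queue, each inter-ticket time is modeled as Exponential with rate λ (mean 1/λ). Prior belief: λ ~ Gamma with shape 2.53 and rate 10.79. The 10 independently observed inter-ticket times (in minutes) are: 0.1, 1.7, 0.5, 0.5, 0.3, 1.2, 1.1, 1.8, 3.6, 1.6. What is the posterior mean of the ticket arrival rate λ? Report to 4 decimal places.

With a Gamma(shape α, rate β) prior on the exponential rate λ, the posterior after n observations with total T = Σxᵢ is Gamma(α+n, β+T).
Sum of observations T = 12.4 minutes; n = 10.
Posterior: Gamma(2.53+10, 10.79+12.4) = Gamma(12.53, 23.19).
Posterior mean of λ = α/β = 12.53/23.19 = 0.5403.

0.5403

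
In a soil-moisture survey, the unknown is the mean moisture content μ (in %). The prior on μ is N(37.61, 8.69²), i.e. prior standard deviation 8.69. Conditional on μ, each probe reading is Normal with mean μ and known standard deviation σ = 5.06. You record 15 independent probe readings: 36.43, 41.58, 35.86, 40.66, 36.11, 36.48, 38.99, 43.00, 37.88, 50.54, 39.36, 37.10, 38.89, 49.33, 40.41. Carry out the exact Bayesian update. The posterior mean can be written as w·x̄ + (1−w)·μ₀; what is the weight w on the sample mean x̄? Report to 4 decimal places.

0.9779

For Normal data with known variance σ², a Normal(μ₀, σ₀²) prior on μ is conjugate. Posterior precision = 1/σ₀² + n/σ²; posterior mean is the precision-weighted average of μ₀ and x̄.
σ₀² = 8.69² = 75.5161, σ² = 5.06² = 25.6036. Prior precision 1/σ₀² = 1/75.5161; data precision n/σ² = 15/25.6036.
w = (n/σ²)/(1/σ₀² + n/σ²) = n·σ₀²/(σ² + n·σ₀²) = 15·75.5161/(25.6036 + 15·75.5161) = 1132.7415/1158.3451 = 0.9779.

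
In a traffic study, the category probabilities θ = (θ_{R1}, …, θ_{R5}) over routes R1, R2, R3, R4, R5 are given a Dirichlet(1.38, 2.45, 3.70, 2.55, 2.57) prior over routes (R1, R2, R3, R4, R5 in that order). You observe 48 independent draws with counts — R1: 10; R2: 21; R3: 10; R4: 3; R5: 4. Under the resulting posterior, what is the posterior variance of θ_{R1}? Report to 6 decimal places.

0.002472

The Dirichlet prior is conjugate to the Multinomial likelihood: each posterior αⱼ = prior αⱼ + observed count nⱼ.
Posterior concentration: (11.38, 23.45, 13.70, 5.55, 6.57), total = 60.65.
Var[θ_j] = α_j(Σα−α_j)/((Σα)²(Σα+1)) = 11.38·49.27/(60.65²·61.65) = 0.002472.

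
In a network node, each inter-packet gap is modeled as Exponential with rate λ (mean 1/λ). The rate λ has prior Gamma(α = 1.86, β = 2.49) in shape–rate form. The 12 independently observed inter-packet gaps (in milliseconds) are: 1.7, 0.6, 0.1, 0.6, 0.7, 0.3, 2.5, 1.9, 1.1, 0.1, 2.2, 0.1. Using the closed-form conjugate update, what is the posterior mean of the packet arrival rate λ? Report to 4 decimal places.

0.9632

With a Gamma(shape α, rate β) prior on the exponential rate λ, the posterior after n observations with total T = Σxᵢ is Gamma(α+n, β+T).
Sum of observations T = 11.9 milliseconds; n = 12.
Posterior: Gamma(1.86+12, 2.49+11.9) = Gamma(13.86, 14.39).
Posterior mean of λ = α/β = 13.86/14.39 = 0.9632.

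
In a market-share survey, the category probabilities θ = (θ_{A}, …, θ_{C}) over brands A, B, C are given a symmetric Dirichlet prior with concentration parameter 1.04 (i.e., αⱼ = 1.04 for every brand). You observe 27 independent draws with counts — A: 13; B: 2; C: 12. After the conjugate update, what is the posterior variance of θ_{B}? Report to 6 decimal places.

0.002916

The Dirichlet prior is conjugate to the Multinomial likelihood: each posterior αⱼ = prior αⱼ + observed count nⱼ.
Posterior concentration: (14.04, 3.04, 13.04), total = 30.12.
Var[θ_j] = α_j(Σα−α_j)/((Σα)²(Σα+1)) = 3.04·27.08/(30.12²·31.12) = 0.002916.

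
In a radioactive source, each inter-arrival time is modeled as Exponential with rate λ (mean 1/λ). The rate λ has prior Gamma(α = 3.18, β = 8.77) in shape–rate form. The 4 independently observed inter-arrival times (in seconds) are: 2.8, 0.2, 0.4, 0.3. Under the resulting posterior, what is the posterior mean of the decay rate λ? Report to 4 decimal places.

0.5758

With a Gamma(shape α, rate β) prior on the exponential rate λ, the posterior after n observations with total T = Σxᵢ is Gamma(α+n, β+T).
Sum of observations T = 3.7 seconds; n = 4.
Posterior: Gamma(3.18+4, 8.77+3.7) = Gamma(7.18, 12.47).
Posterior mean of λ = α/β = 7.18/12.47 = 0.5758.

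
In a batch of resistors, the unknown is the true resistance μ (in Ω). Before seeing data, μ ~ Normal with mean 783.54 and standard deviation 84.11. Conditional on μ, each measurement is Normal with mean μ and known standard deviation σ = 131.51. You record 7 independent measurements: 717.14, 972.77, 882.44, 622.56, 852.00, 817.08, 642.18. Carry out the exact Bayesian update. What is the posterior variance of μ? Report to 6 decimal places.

1831.176632

For Normal data with known variance σ², a Normal(μ₀, σ₀²) prior on μ is conjugate. Posterior precision = 1/σ₀² + n/σ²; posterior mean is the precision-weighted average of μ₀ and x̄.
σ₀² = 84.11² = 7074.4921, σ² = 131.51² = 17294.8801; σ² + n·σ₀² = 17294.8801 + 7·7074.4921 = 66816.3248.
Posterior precision = 1/σ₀² + n/σ² = 1/7074.4921 + 7/17294.8801 = (σ² + n·σ₀²)/(σ₀²σ²) = 66816.3248/(7074.4921·17294.8801); posterior variance σₙ² = σ₀²σ²/(σ² + n·σ₀²) = 7074.4921·17294.8801/66816.3248 = 1831.176632.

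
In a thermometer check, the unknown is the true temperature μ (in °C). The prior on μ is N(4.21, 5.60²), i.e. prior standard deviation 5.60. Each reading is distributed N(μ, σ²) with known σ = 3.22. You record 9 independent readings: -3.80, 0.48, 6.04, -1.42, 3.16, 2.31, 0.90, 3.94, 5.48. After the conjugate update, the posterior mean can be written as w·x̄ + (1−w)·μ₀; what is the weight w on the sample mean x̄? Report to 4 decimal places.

For Normal data with known variance σ², a Normal(μ₀, σ₀²) prior on μ is conjugate. Posterior precision = 1/σ₀² + n/σ²; posterior mean is the precision-weighted average of μ₀ and x̄.
σ₀² = 5.60² = 31.36, σ² = 3.22² = 10.3684. Prior precision 1/σ₀² = 1/31.36; data precision n/σ² = 9/10.3684.
w = (n/σ²)/(1/σ₀² + n/σ²) = n·σ₀²/(σ² + n·σ₀²) = 9·31.36/(10.3684 + 9·31.36) = 282.24/292.6084 = 0.9646.

0.9646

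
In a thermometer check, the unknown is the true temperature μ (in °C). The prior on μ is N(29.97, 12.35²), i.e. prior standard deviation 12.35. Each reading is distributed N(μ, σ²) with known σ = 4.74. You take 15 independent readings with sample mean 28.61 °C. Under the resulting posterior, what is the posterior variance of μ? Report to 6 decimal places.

1.483274

For Normal data with known variance σ², a Normal(μ₀, σ₀²) prior on μ is conjugate. Posterior precision = 1/σ₀² + n/σ²; posterior mean is the precision-weighted average of μ₀ and x̄.
σ₀² = 12.35² = 152.5225, σ² = 4.74² = 22.4676; σ² + n·σ₀² = 22.4676 + 15·152.5225 = 2310.3051.
Posterior precision = 1/σ₀² + n/σ² = 1/152.5225 + 15/22.4676 = (σ² + n·σ₀²)/(σ₀²σ²) = 2310.3051/(152.5225·22.4676); posterior variance σₙ² = σ₀²σ²/(σ² + n·σ₀²) = 152.5225·22.4676/2310.3051 = 1.483274.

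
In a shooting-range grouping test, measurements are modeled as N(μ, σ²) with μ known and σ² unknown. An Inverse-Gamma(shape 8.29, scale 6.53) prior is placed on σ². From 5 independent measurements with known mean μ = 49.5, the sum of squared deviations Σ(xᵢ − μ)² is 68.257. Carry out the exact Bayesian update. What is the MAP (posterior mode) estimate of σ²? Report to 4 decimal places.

With known mean μ and an Inverse-Gamma(α, β) prior on σ², the Normal likelihood is conjugate: posterior is Inv-Gamma(α + n/2, β + Σ(xᵢ−μ)²/2).
Posterior: Inv-Gamma(8.29 + 5/2, 6.53 + 68.257/2) = Inv-Gamma(10.79, 40.6585).
Mode = β/(α+1) = 40.6585/11.79 = 3.4486.

3.4486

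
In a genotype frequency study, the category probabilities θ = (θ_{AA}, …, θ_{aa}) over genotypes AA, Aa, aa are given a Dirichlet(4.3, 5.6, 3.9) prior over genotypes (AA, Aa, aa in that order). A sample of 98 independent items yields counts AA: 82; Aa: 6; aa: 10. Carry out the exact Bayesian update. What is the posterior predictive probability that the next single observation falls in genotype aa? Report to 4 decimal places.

0.1243

The Dirichlet prior is conjugate to the Multinomial likelihood: each posterior αⱼ = prior αⱼ + observed count nⱼ.
Posterior concentration: (86.3, 11.6, 13.9), total = 111.8.
P(next = aa | data) = α_{aa}/Σα = 0.1243.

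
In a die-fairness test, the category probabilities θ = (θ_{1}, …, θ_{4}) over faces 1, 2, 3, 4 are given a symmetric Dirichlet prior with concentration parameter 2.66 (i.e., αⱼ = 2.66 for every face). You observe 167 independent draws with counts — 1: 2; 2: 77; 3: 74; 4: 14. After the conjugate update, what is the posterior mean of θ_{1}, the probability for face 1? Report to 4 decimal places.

0.0262

The Dirichlet prior is conjugate to the Multinomial likelihood: each posterior αⱼ = prior αⱼ + observed count nⱼ.
Posterior concentration: (4.66, 79.66, 76.66, 16.66), total = 177.64.
E[θ_{1}|data] = α_{1}/Σα = 4.66/177.64 = 0.0262.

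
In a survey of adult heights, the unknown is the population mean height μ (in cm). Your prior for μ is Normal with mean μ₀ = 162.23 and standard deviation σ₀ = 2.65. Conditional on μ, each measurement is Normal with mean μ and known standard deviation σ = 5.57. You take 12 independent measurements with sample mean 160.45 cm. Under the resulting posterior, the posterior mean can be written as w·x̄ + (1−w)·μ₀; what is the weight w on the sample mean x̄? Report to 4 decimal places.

0.7309

For Normal data with known variance σ², a Normal(μ₀, σ₀²) prior on μ is conjugate. Posterior precision = 1/σ₀² + n/σ²; posterior mean is the precision-weighted average of μ₀ and x̄.
σ₀² = 2.65² = 7.0225, σ² = 5.57² = 31.0249. Prior precision 1/σ₀² = 1/7.0225; data precision n/σ² = 12/31.0249.
w = (n/σ²)/(1/σ₀² + n/σ²) = n·σ₀²/(σ² + n·σ₀²) = 12·7.0225/(31.0249 + 12·7.0225) = 84.27/115.2949 = 0.7309.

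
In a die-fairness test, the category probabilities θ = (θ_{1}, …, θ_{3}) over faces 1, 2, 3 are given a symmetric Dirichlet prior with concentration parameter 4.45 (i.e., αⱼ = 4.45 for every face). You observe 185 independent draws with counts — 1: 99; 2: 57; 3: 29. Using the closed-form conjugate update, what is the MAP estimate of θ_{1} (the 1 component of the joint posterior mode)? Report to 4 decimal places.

0.5244

The Dirichlet prior is conjugate to the Multinomial likelihood: each posterior αⱼ = prior αⱼ + observed count nⱼ.
Posterior concentration: (103.45, 61.45, 33.45), total = 198.35.
Joint mode component: (α_{1}−1)/(Σα−K) = 102.45/195.35 = 0.5244.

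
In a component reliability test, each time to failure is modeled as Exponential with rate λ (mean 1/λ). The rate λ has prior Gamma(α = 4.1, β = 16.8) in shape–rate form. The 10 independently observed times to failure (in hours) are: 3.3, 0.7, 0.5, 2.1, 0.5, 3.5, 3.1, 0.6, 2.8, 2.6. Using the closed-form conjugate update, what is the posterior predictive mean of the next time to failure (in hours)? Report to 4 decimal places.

With a Gamma(shape α, rate β) prior on the exponential rate λ, the posterior after n observations with total T = Σxᵢ is Gamma(α+n, β+T).
Sum of observations T = 19.7 hours; n = 10.
Posterior: Gamma(4.1+10, 16.8+19.7) = Gamma(14.1, 36.5).
The predictive distribution for the next observation is Lomax; its mean is β/(α−1) = 36.5/13.1 = 2.7863.

2.7863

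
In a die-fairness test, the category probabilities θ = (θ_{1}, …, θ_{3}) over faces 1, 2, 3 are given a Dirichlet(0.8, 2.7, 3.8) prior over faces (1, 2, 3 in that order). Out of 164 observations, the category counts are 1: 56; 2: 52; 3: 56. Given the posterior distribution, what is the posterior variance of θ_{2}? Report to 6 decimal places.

The Dirichlet prior is conjugate to the Multinomial likelihood: each posterior αⱼ = prior αⱼ + observed count nⱼ.
Posterior concentration: (56.8, 54.7, 59.8), total = 171.3.
Var[θ_j] = α_j(Σα−α_j)/((Σα)²(Σα+1)) = 54.7·116.6/(171.3²·172.3) = 0.001261.

0.001261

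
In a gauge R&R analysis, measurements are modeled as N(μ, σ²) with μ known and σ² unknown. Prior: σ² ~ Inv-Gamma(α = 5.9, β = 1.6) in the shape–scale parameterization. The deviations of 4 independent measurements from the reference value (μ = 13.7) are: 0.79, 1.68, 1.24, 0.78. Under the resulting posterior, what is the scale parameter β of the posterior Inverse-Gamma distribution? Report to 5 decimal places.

With known mean μ and an Inverse-Gamma(α, β) prior on σ², the Normal likelihood is conjugate: posterior is Inv-Gamma(α + n/2, β + Σ(xᵢ−μ)²/2).
Σ(xᵢ−μ)² = (0.79)² + (1.68)² + (1.24)² + (0.78)² = 5.5925.
Posterior: Inv-Gamma(5.9 + 4/2, 1.6 + 5.5925/2) = Inv-Gamma(7.90, 4.39625).
Posterior β = 4.39625.

4.39625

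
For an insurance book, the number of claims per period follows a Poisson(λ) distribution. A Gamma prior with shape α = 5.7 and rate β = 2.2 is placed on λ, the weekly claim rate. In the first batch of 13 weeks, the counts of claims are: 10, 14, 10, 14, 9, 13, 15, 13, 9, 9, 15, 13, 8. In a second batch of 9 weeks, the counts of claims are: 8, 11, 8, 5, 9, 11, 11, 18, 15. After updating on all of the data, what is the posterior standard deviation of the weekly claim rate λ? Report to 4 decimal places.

With a Gamma(shape α, rate β) prior, the Poisson likelihood is conjugate: the posterior is Gamma(α + ΣXᵢ, β + n).
Batch 1: sum of counts S = 152 over n = 13 weeks.
After batch 1: Gamma(α+S, β+n) = Gamma(5.7+152, 2.2+13) = Gamma(157.7, 15.2).
Batch 2: sum of counts S = 96 over n = 9 weeks.
After batch 2: Gamma(α+S, β+n) = Gamma(157.7+96, 15.2+9) = Gamma(253.7, 24.2).
SD = √α/β = √253.7/24.2 = 0.6582.

0.6582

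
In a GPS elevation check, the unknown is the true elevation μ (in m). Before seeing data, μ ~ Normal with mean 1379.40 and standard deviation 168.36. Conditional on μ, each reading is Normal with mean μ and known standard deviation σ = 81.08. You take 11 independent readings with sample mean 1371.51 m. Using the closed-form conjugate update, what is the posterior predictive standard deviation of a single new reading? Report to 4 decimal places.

84.6124

For Normal data with known variance σ², a Normal(μ₀, σ₀²) prior on μ is conjugate. Posterior precision = 1/σ₀² + n/σ²; posterior mean is the precision-weighted average of μ₀ and x̄.
σ₀² = 168.36² = 28345.0896, σ² = 81.08² = 6573.9664; σ² + n·σ₀² = 6573.9664 + 11·28345.0896 = 318369.952.
Posterior precision = 1/σ₀² + n/σ² = 1/28345.0896 + 11/6573.9664 = (σ² + n·σ₀²)/(σ₀²σ²) = 318369.952/(28345.0896·6573.9664); posterior variance σₙ² = σ₀²σ²/(σ² + n·σ₀²) = 28345.0896·6573.9664/318369.952 = 585.292882.
Predictive variance for one new observation = σₙ² + σ² = 28345.0896·6573.9664/318369.952 + 6573.9664 = σ²·(σ₀² + 318369.952)/318369.952 = 6573.9664·346715.0416/318369.952 = 7159.259282; SD = √(6573.9664·346715.0416/318369.952) = 84.6124.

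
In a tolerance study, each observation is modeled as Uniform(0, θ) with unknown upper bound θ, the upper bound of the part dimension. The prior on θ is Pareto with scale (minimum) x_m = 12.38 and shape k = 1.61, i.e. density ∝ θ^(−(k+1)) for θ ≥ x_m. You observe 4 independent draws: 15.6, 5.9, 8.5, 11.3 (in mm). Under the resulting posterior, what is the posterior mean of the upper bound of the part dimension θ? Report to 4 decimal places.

18.9839

A Pareto(scale x_m, shape k) prior on the upper bound θ of Uniform(0, θ) is conjugate: posterior is Pareto(max(x_m, max xᵢ), k + n).
Sample maximum = 15.6; prior scale x_m = 12.38 → posterior scale = max = 15.60.
Posterior shape = 1.61 + 4 = 5.61.
E[θ|data] = k·x_m/(k−1) = 5.61·15.60/4.61 = 18.9839.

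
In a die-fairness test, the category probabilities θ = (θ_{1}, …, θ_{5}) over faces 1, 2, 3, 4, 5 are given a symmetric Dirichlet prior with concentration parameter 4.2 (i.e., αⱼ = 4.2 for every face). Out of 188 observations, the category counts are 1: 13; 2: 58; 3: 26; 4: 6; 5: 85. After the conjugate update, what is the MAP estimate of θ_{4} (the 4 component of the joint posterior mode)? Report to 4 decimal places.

The Dirichlet prior is conjugate to the Multinomial likelihood: each posterior αⱼ = prior αⱼ + observed count nⱼ.
Posterior concentration: (17.2, 62.2, 30.2, 10.2, 89.2), total = 209.0.
Joint mode component: (α_{4}−1)/(Σα−K) = 9.2/204.0 = 0.0451.

0.0451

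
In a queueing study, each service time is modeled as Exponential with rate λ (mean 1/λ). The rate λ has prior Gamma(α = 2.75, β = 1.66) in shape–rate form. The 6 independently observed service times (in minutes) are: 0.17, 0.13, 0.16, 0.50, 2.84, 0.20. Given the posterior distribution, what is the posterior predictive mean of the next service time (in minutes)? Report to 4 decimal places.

With a Gamma(shape α, rate β) prior on the exponential rate λ, the posterior after n observations with total T = Σxᵢ is Gamma(α+n, β+T).
Sum of observations T = 4.00 minutes; n = 6.
Posterior: Gamma(2.75+6, 1.66+4.00) = Gamma(8.75, 5.66).
The predictive distribution for the next observation is Lomax; its mean is β/(α−1) = 5.66/7.75 = 0.7303.

0.7303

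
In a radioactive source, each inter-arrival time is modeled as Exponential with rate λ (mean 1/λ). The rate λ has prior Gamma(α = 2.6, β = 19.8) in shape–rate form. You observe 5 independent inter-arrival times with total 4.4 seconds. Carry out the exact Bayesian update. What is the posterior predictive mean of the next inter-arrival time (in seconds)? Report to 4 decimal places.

With a Gamma(shape α, rate β) prior on the exponential rate λ, the posterior after n observations with total T = Σxᵢ is Gamma(α+n, β+T).
Posterior: Gamma(2.6+5, 19.8+4.4) = Gamma(7.6, 24.2).
The predictive distribution for the next observation is Lomax; its mean is β/(α−1) = 24.2/6.6 = 3.6667.

3.6667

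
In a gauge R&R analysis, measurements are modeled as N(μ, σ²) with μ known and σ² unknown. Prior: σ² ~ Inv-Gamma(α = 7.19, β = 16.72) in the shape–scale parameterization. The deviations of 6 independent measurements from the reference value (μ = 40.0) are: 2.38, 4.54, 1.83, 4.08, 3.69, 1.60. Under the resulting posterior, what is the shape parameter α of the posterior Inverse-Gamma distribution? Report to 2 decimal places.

10.19

With known mean μ and an Inverse-Gamma(α, β) prior on σ², the Normal likelihood is conjugate: posterior is Inv-Gamma(α + n/2, β + Σ(xᵢ−μ)²/2).
Σ(xᵢ−μ)² = (2.38)² + (4.54)² + (1.83)² + (4.08)² + (3.69)² + (1.60)² = 62.4474.
Posterior: Inv-Gamma(7.19 + 6/2, 16.72 + 62.4474/2) = Inv-Gamma(10.19, 47.94370).
Posterior α = 10.19.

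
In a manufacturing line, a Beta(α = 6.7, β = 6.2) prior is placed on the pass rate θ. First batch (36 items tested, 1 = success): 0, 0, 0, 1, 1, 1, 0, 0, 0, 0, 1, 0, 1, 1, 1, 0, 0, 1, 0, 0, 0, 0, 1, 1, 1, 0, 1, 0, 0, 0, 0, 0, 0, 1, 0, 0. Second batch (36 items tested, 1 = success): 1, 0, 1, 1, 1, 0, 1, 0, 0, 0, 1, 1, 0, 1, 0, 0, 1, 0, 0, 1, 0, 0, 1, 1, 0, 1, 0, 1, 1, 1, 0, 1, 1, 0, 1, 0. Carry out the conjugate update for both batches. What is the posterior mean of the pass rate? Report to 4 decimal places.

The Beta prior is conjugate to a Binomial/Bernoulli likelihood; the update adds successes to α and failures to β.
After batch 1: Beta(6.7+13, 6.2+23) = Beta(19.7, 29.2).
After batch 2: Beta(19.7+19, 29.2+17) = Beta(38.7, 46.2).
Posterior mean = α/(α+β) = 38.7/84.9 = 0.4558.

0.4558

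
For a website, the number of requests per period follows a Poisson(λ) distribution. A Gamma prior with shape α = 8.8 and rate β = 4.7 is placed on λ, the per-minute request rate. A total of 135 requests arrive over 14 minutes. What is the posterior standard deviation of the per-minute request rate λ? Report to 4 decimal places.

With a Gamma(shape α, rate β) prior, the Poisson likelihood is conjugate: the posterior is Gamma(α + ΣXᵢ, β + n).
Posterior: Gamma(α+S, β+n) = Gamma(8.8+135, 4.7+14) = Gamma(143.8, 18.7).
SD = √α/β = √143.8/18.7 = 0.6413.

0.6413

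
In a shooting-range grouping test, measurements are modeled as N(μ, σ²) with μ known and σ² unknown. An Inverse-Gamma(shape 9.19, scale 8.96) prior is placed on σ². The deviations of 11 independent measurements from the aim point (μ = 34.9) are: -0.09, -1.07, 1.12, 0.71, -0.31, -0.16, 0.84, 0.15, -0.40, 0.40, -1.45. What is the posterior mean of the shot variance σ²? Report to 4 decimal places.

0.8803

With known mean μ and an Inverse-Gamma(α, β) prior on σ², the Normal likelihood is conjugate: posterior is Inv-Gamma(α + n/2, β + Σ(xᵢ−μ)²/2).
Σ(xᵢ−μ)² = (-0.09)² + (-1.07)² + (1.12)² + (0.71)² + (-0.31)² + (-0.16)² + (0.84)² + (0.15)² + (-0.40)² + (0.40)² + (-1.45)² = 6.1838.
Posterior: Inv-Gamma(9.19 + 11/2, 8.96 + 6.1838/2) = Inv-Gamma(14.69, 12.05190).
E[σ²|data] = β/(α−1) = 12.05190/13.69 = 0.8803.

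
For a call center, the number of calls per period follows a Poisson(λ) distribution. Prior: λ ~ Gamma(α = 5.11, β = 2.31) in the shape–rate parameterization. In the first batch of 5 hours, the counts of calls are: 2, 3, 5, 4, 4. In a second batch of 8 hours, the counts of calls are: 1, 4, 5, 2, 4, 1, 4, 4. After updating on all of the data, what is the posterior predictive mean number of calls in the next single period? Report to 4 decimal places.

With a Gamma(shape α, rate β) prior, the Poisson likelihood is conjugate: the posterior is Gamma(α + ΣXᵢ, β + n).
Batch 1: sum of counts S = 18 over n = 5 hours.
After batch 1: Gamma(α+S, β+n) = Gamma(5.11+18, 2.31+5) = Gamma(23.11, 7.31).
Batch 2: sum of counts S = 25 over n = 8 hours.
After batch 2: Gamma(α+S, β+n) = Gamma(23.11+25, 7.31+8) = Gamma(48.11, 15.31).
The predictive distribution for one future period is NegBinom with mean α/β = 3.1424.

3.1424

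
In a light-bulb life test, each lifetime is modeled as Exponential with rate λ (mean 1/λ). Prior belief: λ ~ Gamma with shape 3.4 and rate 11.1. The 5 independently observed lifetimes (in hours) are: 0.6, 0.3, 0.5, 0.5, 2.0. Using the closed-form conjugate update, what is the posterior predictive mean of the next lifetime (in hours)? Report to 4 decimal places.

With a Gamma(shape α, rate β) prior on the exponential rate λ, the posterior after n observations with total T = Σxᵢ is Gamma(α+n, β+T).
Sum of observations T = 3.9 hours; n = 5.
Posterior: Gamma(3.4+5, 11.1+3.9) = Gamma(8.4, 15.0).
The predictive distribution for the next observation is Lomax; its mean is β/(α−1) = 15.0/7.4 = 2.0270.

2.0270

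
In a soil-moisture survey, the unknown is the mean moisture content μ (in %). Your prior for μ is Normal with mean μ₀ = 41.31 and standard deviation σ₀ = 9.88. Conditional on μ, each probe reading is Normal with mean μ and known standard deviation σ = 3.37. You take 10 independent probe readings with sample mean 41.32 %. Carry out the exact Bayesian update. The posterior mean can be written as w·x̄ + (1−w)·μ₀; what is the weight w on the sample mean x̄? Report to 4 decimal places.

0.9885

For Normal data with known variance σ², a Normal(μ₀, σ₀²) prior on μ is conjugate. Posterior precision = 1/σ₀² + n/σ²; posterior mean is the precision-weighted average of μ₀ and x̄.
σ₀² = 9.88² = 97.6144, σ² = 3.37² = 11.3569. Prior precision 1/σ₀² = 1/97.6144; data precision n/σ² = 10/11.3569.
w = (n/σ²)/(1/σ₀² + n/σ²) = n·σ₀²/(σ² + n·σ₀²) = 10·97.6144/(11.3569 + 10·97.6144) = 976.144/987.5009 = 0.9885.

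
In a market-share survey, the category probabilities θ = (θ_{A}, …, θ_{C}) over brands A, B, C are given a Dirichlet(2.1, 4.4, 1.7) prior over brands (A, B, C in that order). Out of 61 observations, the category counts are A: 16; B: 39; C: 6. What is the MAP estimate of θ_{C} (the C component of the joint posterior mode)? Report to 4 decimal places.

0.1012

The Dirichlet prior is conjugate to the Multinomial likelihood: each posterior αⱼ = prior αⱼ + observed count nⱼ.
Posterior concentration: (18.1, 43.4, 7.7), total = 69.2.
Joint mode component: (α_{C}−1)/(Σα−K) = 6.7/66.2 = 0.1012.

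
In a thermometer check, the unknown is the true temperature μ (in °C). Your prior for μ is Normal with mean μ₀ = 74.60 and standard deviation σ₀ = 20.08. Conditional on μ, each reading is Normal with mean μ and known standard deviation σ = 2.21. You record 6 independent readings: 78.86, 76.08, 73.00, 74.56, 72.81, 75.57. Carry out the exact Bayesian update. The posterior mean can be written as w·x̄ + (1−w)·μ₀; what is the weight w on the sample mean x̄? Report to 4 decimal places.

For Normal data with known variance σ², a Normal(μ₀, σ₀²) prior on μ is conjugate. Posterior precision = 1/σ₀² + n/σ²; posterior mean is the precision-weighted average of μ₀ and x̄.
σ₀² = 20.08² = 403.2064, σ² = 2.21² = 4.8841. Prior precision 1/σ₀² = 1/403.2064; data precision n/σ² = 6/4.8841.
w = (n/σ²)/(1/σ₀² + n/σ²) = n·σ₀²/(σ² + n·σ₀²) = 6·403.2064/(4.8841 + 6·403.2064) = 2419.2384/2424.1225 = 0.9980.

0.9980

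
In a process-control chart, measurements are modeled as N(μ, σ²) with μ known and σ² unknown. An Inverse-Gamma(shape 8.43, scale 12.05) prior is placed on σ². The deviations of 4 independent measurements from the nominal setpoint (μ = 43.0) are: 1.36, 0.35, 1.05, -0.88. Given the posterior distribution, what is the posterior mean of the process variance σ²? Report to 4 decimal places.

With known mean μ and an Inverse-Gamma(α, β) prior on σ², the Normal likelihood is conjugate: posterior is Inv-Gamma(α + n/2, β + Σ(xᵢ−μ)²/2).
Σ(xᵢ−μ)² = (1.36)² + (0.35)² + (1.05)² + (-0.88)² = 3.8490.
Posterior: Inv-Gamma(8.43 + 4/2, 12.05 + 3.8490/2) = Inv-Gamma(10.43, 13.97450).
E[σ²|data] = β/(α−1) = 13.97450/9.43 = 1.4819.

1.4819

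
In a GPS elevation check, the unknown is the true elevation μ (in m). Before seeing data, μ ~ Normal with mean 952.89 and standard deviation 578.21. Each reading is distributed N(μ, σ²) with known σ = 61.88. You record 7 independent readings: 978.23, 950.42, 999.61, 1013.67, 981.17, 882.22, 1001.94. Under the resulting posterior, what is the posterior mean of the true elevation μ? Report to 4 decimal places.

972.4337

For Normal data with known variance σ², a Normal(μ₀, σ₀²) prior on μ is conjugate. Posterior precision = 1/σ₀² + n/σ²; posterior mean is the precision-weighted average of μ₀ and x̄.
Σxᵢ = 978.23 + 950.42 + 999.61 + 1013.67 + 981.17 + 882.22 + 1001.94 = 6807.26, so n·x̄ = 6807.26.
σ₀² = 578.21² = 334326.8041, σ² = 61.88² = 3829.1344; σ² + n·σ₀² = 3829.1344 + 7·334326.8041 = 2344116.7631.
Posterior mean = (μ₀/σ₀² + n·x̄/σ²)/(1/σ₀² + n/σ²) = (σ²·μ₀ + σ₀²·n·x̄)/(σ² + n·σ₀²) = (3829.1344·952.89 + 334326.8041·6807.26)/2344116.7631 = 2279498224.356182/2344116.7631 = 972.4337.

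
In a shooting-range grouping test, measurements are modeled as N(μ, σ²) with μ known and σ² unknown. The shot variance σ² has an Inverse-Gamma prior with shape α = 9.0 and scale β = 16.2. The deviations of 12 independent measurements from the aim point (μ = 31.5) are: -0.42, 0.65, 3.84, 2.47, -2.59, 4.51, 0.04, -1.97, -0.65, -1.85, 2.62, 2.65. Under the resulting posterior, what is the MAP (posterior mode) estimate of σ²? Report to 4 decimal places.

3.2034

With known mean μ and an Inverse-Gamma(α, β) prior on σ², the Normal likelihood is conjugate: posterior is Inv-Gamma(α + n/2, β + Σ(xᵢ−μ)²/2).
Σ(xᵢ−μ)² = (-0.42)² + (0.65)² + (3.84)² + (2.47)² + (-2.59)² + (4.51)² + (0.04)² + (-1.97)² + (-0.65)² + (-1.85)² + (2.62)² + (2.65)² = 70.1080.
Posterior: Inv-Gamma(9.0 + 12/2, 16.2 + 70.1080/2) = Inv-Gamma(15.00, 51.25400).
Mode = β/(α+1) = 51.25400/16.00 = 3.2034.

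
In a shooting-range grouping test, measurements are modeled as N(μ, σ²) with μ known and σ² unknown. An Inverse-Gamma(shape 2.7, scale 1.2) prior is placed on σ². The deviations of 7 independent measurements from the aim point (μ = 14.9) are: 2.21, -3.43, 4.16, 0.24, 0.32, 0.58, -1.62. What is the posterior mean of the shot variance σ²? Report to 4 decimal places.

3.7957

With known mean μ and an Inverse-Gamma(α, β) prior on σ², the Normal likelihood is conjugate: posterior is Inv-Gamma(α + n/2, β + Σ(xᵢ−μ)²/2).
Σ(xᵢ−μ)² = (2.21)² + (-3.43)² + (4.16)² + (0.24)² + (0.32)² + (0.58)² + (-1.62)² = 37.0754.
Posterior: Inv-Gamma(2.7 + 7/2, 1.2 + 37.0754/2) = Inv-Gamma(6.20, 19.73770).
E[σ²|data] = β/(α−1) = 19.73770/5.20 = 3.7957.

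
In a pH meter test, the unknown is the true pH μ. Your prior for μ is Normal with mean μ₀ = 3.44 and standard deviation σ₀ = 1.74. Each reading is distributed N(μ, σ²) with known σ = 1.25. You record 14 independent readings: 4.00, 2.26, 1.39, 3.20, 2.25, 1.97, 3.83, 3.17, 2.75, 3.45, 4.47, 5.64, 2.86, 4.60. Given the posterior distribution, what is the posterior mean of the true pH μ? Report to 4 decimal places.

For Normal data with known variance σ², a Normal(μ₀, σ₀²) prior on μ is conjugate. Posterior precision = 1/σ₀² + n/σ²; posterior mean is the precision-weighted average of μ₀ and x̄.
Σxᵢ = 4.00 + 2.26 + 1.39 + 3.20 + 2.25 + 1.97 + 3.83 + 3.17 + 2.75 + 3.45 + 4.47 + 5.64 + 2.86 + 4.60 = 45.84, so n·x̄ = 45.84.
σ₀² = 1.74² = 3.0276, σ² = 1.25² = 1.5625; σ² + n·σ₀² = 1.5625 + 14·3.0276 = 43.9489.
Posterior mean = (μ₀/σ₀² + n·x̄/σ²)/(1/σ₀² + n/σ²) = (σ²·μ₀ + σ₀²·n·x̄)/(σ² + n·σ₀²) = (1.5625·3.44 + 3.0276·45.84)/43.9489 = 144.160184/43.9489 = 3.2802.

3.2802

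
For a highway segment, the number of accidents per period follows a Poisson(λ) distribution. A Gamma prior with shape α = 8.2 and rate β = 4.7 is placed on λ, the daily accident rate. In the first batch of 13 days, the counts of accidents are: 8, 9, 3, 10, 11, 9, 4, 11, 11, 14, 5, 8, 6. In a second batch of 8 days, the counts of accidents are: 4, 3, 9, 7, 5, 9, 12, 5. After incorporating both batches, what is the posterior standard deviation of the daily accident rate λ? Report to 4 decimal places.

With a Gamma(shape α, rate β) prior, the Poisson likelihood is conjugate: the posterior is Gamma(α + ΣXᵢ, β + n).
Batch 1: sum of counts S = 109 over n = 13 days.
After batch 1: Gamma(α+S, β+n) = Gamma(8.2+109, 4.7+13) = Gamma(117.2, 17.7).
Batch 2: sum of counts S = 54 over n = 8 days.
After batch 2: Gamma(α+S, β+n) = Gamma(117.2+54, 17.7+8) = Gamma(171.2, 25.7).
SD = √α/β = √171.2/25.7 = 0.5091.

0.5091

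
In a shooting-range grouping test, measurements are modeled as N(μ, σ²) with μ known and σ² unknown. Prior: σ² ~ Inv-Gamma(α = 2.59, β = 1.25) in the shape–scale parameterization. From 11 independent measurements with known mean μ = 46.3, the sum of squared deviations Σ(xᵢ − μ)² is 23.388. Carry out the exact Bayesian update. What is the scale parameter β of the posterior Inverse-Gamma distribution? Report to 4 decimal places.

12.9440

With known mean μ and an Inverse-Gamma(α, β) prior on σ², the Normal likelihood is conjugate: posterior is Inv-Gamma(α + n/2, β + Σ(xᵢ−μ)²/2).
Posterior: Inv-Gamma(2.59 + 11/2, 1.25 + 23.388/2) = Inv-Gamma(8.09, 12.9440).
Posterior β = 12.9440.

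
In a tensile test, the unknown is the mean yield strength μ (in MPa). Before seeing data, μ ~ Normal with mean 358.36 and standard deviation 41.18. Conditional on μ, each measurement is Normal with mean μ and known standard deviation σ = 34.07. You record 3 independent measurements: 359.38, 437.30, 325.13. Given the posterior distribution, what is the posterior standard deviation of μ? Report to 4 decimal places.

17.7494

For Normal data with known variance σ², a Normal(μ₀, σ₀²) prior on μ is conjugate. Posterior precision = 1/σ₀² + n/σ²; posterior mean is the precision-weighted average of μ₀ and x̄.
σ₀² = 41.18² = 1695.7924, σ² = 34.07² = 1160.7649; σ² + n·σ₀² = 1160.7649 + 3·1695.7924 = 6248.1421.
Posterior precision = 1/σ₀² + n/σ² = 1/1695.7924 + 3/1160.7649 = (σ² + n·σ₀²)/(σ₀²σ²) = 6248.1421/(1695.7924·1160.7649); posterior variance σₙ² = σ₀²σ²/(σ² + n·σ₀²) = 1695.7924·1160.7649/6248.1421 = 315.040257.
Posterior SD = √σₙ² = √(1695.7924·1160.7649/6248.1421) = 17.7494.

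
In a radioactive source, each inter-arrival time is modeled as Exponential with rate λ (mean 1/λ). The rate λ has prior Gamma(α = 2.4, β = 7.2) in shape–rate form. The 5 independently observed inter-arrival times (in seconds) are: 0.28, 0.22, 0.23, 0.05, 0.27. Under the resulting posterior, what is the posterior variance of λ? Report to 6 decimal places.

With a Gamma(shape α, rate β) prior on the exponential rate λ, the posterior after n observations with total T = Σxᵢ is Gamma(α+n, β+T).
Sum of observations T = 1.05 seconds; n = 5.
Posterior: Gamma(2.4+5, 7.2+1.05) = Gamma(7.4, 8.25).
Var = α/β² = 0.108724.

0.108724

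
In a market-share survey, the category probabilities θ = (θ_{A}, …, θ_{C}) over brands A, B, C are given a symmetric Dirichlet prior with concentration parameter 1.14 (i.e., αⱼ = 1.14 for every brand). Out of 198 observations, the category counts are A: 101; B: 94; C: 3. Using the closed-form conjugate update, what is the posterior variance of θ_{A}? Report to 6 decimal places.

The Dirichlet prior is conjugate to the Multinomial likelihood: each posterior αⱼ = prior αⱼ + observed count nⱼ.
Posterior concentration: (102.14, 95.14, 4.14), total = 201.42.
Var[θ_j] = α_j(Σα−α_j)/((Σα)²(Σα+1)) = 102.14·99.28/(201.42²·202.42) = 0.001235.

0.001235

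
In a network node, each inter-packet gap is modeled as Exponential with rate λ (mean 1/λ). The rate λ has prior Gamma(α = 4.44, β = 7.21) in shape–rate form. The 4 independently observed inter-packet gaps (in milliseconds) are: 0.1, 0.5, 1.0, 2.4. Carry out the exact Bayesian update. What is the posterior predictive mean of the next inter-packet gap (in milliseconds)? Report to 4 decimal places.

1.5067

With a Gamma(shape α, rate β) prior on the exponential rate λ, the posterior after n observations with total T = Σxᵢ is Gamma(α+n, β+T).
Sum of observations T = 4.0 milliseconds; n = 4.
Posterior: Gamma(4.44+4, 7.21+4.0) = Gamma(8.44, 11.21).
The predictive distribution for the next observation is Lomax; its mean is β/(α−1) = 11.21/7.44 = 1.5067.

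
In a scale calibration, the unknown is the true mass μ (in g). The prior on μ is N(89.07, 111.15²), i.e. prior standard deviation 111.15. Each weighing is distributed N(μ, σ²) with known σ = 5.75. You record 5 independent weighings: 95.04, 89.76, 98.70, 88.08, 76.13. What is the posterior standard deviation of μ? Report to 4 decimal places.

2.5708

For Normal data with known variance σ², a Normal(μ₀, σ₀²) prior on μ is conjugate. Posterior precision = 1/σ₀² + n/σ²; posterior mean is the precision-weighted average of μ₀ and x̄.
σ₀² = 111.15² = 12354.3225, σ² = 5.75² = 33.0625; σ² + n·σ₀² = 33.0625 + 5·12354.3225 = 61804.675.
Posterior precision = 1/σ₀² + n/σ² = 1/12354.3225 + 5/33.0625 = (σ² + n·σ₀²)/(σ₀²σ²) = 61804.675/(12354.3225·33.0625); posterior variance σₙ² = σ₀²σ²/(σ² + n·σ₀²) = 12354.3225·33.0625/61804.675 = 6.608963.
Posterior SD = √σₙ² = √(12354.3225·33.0625/61804.675) = 2.5708.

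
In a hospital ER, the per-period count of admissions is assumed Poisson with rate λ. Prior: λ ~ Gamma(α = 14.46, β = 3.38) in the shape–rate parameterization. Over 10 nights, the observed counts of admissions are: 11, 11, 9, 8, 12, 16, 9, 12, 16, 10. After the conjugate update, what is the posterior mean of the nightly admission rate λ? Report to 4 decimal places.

9.6009

With a Gamma(shape α, rate β) prior, the Poisson likelihood is conjugate: the posterior is Gamma(α + ΣXᵢ, β + n).
Sum of counts S = 114 over n = 10 nights.
Posterior: Gamma(α+S, β+n) = Gamma(14.46+114, 3.38+10) = Gamma(128.46, 13.38).
Posterior mean = α/β = 128.46/13.38 = 9.6009.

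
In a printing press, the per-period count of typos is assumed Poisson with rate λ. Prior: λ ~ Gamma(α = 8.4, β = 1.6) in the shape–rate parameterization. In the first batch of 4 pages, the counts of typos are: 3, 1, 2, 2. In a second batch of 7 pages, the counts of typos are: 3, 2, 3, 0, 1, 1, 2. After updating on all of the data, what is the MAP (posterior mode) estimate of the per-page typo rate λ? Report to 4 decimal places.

2.1746

With a Gamma(shape α, rate β) prior, the Poisson likelihood is conjugate: the posterior is Gamma(α + ΣXᵢ, β + n).
Batch 1: sum of counts S = 8 over n = 4 pages.
After batch 1: Gamma(α+S, β+n) = Gamma(8.4+8, 1.6+4) = Gamma(16.4, 5.6).
Batch 2: sum of counts S = 12 over n = 7 pages.
After batch 2: Gamma(α+S, β+n) = Gamma(16.4+12, 5.6+7) = Gamma(28.4, 12.6).
Mode of Gamma(α,β) for α≥1 is (α−1)/β = 27.4/12.6 = 2.1746.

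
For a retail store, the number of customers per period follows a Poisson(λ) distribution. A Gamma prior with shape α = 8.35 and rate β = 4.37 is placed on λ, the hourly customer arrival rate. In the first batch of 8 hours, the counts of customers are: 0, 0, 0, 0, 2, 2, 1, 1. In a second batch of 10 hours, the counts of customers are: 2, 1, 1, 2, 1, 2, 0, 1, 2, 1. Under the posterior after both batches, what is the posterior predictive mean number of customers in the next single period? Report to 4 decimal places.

1.2226

With a Gamma(shape α, rate β) prior, the Poisson likelihood is conjugate: the posterior is Gamma(α + ΣXᵢ, β + n).
Batch 1: sum of counts S = 6 over n = 8 hours.
After batch 1: Gamma(α+S, β+n) = Gamma(8.35+6, 4.37+8) = Gamma(14.35, 12.37).
Batch 2: sum of counts S = 13 over n = 10 hours.
After batch 2: Gamma(α+S, β+n) = Gamma(14.35+13, 12.37+10) = Gamma(27.35, 22.37).
The predictive distribution for one future period is NegBinom with mean α/β = 1.2226.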